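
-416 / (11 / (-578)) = 240448/11 = 21858.91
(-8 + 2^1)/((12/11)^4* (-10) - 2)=43923/118321 = 0.37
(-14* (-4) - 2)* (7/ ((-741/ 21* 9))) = -1.19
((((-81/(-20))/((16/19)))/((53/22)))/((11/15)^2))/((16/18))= 623295/149248 = 4.18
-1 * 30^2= -900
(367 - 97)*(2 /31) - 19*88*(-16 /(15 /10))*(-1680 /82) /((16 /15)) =-435366660/1271 = -342538.68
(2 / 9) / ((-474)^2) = 1/1011042 = 0.00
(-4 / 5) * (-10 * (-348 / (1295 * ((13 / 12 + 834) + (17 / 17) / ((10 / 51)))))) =-33408/13056449 = 0.00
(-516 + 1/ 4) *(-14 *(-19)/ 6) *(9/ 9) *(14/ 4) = -1920653/24 = -80027.21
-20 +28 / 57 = -1112/57 = -19.51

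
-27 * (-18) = 486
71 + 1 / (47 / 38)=3375/47 = 71.81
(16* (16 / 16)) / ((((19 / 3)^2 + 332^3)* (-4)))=-36/329349673 = 0.00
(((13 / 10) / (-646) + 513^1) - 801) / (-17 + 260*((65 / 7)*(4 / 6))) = -39070353/216041780 = -0.18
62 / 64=31/32 = 0.97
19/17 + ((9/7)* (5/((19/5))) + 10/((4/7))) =91839/4522 = 20.31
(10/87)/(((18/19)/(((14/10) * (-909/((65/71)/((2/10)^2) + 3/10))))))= -94430/14181 = -6.66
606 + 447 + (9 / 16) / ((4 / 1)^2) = 269577/256 = 1053.04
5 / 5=1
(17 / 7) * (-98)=-238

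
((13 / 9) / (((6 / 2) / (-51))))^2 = 602.98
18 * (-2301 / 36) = -2301/2 = -1150.50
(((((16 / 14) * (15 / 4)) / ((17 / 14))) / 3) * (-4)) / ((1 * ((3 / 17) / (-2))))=53.33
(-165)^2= 27225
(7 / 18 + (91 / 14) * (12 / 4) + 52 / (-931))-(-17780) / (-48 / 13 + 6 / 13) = -45946249/8379 = -5483.50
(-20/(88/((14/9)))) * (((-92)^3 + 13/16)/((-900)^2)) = 0.34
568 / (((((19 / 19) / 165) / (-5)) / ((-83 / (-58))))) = -19446900/29 = -670582.76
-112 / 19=-5.89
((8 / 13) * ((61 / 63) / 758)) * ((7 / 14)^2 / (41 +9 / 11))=671/142784460 = 0.00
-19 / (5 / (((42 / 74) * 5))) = -399/37 = -10.78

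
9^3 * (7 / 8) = 5103/8 = 637.88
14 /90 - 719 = -718.84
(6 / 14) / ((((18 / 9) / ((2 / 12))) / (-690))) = -345/14 = -24.64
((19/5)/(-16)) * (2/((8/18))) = -171/160 = -1.07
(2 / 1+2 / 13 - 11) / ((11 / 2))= -230/143 = -1.61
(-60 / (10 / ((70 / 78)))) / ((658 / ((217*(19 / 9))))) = -20615/5499 = -3.75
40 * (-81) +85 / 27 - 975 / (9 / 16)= -134195/27 = -4970.19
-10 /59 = -0.17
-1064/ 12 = -266/3 = -88.67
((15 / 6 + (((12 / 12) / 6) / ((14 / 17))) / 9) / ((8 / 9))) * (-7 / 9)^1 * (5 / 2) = -9535/1728 = -5.52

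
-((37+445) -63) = -419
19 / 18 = 1.06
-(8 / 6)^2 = -16/9 = -1.78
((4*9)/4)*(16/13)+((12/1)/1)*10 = 1704/13 = 131.08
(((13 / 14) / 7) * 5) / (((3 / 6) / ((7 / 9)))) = 65/63 = 1.03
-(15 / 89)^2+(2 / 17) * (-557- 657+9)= -19093435/134657 = -141.79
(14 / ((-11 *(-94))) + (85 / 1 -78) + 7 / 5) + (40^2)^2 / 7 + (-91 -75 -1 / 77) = 944964034/2585 = 365556.69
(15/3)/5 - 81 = -80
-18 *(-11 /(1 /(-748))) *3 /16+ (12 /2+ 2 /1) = -55523/2 = -27761.50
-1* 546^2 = -298116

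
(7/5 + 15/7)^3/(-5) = -1906624/214375 = -8.89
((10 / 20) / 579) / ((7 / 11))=11/8106 = 0.00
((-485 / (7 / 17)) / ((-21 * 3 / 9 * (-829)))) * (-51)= 420495/40621 = 10.35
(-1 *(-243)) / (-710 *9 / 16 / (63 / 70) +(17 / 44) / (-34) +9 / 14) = -16632/30329 = -0.55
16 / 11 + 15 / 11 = 2.82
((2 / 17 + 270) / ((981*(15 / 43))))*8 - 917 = -910.69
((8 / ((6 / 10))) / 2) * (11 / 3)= 24.44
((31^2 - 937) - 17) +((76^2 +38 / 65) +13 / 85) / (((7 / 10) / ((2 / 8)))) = 2070.12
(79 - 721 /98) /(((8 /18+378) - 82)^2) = 81243/99655136 = 0.00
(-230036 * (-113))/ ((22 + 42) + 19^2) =25994068/425 = 61162.51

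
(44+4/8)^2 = 7921/4 = 1980.25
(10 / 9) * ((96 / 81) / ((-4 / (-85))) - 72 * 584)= -11346160/243 = -46692.02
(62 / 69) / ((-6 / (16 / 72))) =-62/1863 = -0.03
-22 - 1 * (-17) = -5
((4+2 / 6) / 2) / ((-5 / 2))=-13/15 = -0.87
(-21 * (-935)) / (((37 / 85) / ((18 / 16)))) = 15020775/296 = 50745.86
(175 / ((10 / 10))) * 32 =5600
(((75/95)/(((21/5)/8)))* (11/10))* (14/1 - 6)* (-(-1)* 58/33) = 9280/399 = 23.26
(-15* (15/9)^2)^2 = 1736.11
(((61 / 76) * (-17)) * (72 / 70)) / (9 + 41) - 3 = -109083/33250 = -3.28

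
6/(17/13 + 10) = 26/49 = 0.53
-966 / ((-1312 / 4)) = 483/164 = 2.95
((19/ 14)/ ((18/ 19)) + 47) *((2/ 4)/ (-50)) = -2441/5040 = -0.48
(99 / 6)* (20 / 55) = 6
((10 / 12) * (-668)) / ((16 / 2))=-835/12 = -69.58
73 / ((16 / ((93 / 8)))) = 6789/128 = 53.04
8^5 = 32768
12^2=144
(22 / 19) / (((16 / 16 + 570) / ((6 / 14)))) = 66/75943 = 0.00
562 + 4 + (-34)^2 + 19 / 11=18961/11 = 1723.73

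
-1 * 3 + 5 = 2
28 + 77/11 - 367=-332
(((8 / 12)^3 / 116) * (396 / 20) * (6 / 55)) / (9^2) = 4/58725 = 0.00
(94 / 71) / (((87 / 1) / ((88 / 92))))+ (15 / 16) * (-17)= -36195017/2273136 = -15.92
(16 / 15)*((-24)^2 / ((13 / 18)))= 55296/65 = 850.71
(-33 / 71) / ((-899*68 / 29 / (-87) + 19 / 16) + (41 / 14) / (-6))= -321552/17246681 = -0.02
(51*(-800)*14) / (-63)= 9066.67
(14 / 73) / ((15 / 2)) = 28/1095 = 0.03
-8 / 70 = -4/35 = -0.11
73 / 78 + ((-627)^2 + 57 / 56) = 858598003/2184 = 393130.95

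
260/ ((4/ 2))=130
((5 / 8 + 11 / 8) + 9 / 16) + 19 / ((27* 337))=373363/145584 = 2.56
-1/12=-0.08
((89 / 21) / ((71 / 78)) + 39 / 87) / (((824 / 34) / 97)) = 121311983/5938156 = 20.43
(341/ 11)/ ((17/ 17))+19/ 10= 329/10 = 32.90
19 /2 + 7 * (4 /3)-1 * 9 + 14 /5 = 379/30 = 12.63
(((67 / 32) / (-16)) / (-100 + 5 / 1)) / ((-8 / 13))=-871/389120 = 0.00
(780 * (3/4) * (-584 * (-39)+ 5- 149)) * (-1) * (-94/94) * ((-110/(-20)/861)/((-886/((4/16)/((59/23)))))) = -3404115/365918 = -9.30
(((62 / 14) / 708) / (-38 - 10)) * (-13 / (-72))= -403/17127936 = 0.00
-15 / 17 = -0.88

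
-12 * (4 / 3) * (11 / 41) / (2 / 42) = -3696/41 = -90.15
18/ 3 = 6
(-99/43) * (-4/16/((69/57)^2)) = 35739/90988 = 0.39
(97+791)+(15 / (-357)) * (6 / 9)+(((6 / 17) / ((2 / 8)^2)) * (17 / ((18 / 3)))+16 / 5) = 1619302/1785 = 907.17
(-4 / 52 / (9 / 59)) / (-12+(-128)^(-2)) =966656/23003019 = 0.04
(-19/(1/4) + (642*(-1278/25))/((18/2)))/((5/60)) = -1116768/25 = -44670.72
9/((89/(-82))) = -738/89 = -8.29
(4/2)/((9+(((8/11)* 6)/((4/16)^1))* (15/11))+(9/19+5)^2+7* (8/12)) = 262086/8836169 = 0.03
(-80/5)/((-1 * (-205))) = -16/205 = -0.08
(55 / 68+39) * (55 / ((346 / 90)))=569.52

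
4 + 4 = 8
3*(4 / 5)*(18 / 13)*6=19.94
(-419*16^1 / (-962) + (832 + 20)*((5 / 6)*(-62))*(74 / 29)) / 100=-391687668/348725 = -1123.20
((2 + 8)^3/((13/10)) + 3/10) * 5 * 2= 100039/13 = 7695.31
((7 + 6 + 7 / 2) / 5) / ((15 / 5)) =11/10 = 1.10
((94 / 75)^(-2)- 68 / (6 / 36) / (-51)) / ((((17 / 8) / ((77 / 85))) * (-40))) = -345653/3755300 = -0.09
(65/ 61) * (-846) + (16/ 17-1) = -934891/1037 = -901.53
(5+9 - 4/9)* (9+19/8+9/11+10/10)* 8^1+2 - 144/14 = 109528/77 = 1422.44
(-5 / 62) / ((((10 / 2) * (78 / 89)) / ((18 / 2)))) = -267/1612 = -0.17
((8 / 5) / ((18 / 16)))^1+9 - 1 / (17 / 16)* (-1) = 11.36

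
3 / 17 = 0.18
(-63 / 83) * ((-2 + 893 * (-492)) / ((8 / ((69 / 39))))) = 318314871/4316 = 73752.29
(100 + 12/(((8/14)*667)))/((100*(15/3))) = 66721/333500 = 0.20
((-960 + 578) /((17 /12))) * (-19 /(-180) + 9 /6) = -6494/15 = -432.93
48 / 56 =6/7 = 0.86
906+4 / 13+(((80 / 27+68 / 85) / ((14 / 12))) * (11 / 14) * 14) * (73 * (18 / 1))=47526.19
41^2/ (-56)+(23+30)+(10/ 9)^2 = 109847/4536 = 24.22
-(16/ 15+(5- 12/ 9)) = -71/15 = -4.73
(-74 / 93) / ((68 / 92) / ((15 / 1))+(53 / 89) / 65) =-4923035/361553 = -13.62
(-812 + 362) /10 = -45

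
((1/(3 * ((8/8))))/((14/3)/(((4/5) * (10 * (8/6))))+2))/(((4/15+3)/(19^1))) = 1520/1911 = 0.80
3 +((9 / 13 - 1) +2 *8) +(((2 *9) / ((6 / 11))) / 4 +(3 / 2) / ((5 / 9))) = 7707/260 = 29.64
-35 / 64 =-0.55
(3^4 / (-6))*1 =-27/2 = -13.50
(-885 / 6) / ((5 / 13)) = -767/2 = -383.50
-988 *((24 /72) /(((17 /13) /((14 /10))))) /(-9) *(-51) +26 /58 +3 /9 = -2606312/1305 = -1997.17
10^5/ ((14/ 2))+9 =100063/7 = 14294.71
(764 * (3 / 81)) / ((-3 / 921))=-234548/27 = -8686.96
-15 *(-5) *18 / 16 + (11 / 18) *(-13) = 5503/72 = 76.43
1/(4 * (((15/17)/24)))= 34/5 = 6.80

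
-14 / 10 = -7/5 = -1.40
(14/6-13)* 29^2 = -26912/3 = -8970.67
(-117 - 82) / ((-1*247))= 199/247 = 0.81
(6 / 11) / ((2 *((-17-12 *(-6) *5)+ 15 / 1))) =3/3938 = 0.00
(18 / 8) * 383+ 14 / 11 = 37973/44 = 863.02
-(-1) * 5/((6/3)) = 5/2 = 2.50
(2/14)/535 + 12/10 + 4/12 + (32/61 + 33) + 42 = 10562135/137067 = 77.06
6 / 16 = 0.38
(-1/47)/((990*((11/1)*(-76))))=1/38899080 = 0.00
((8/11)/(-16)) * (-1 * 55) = 5/2 = 2.50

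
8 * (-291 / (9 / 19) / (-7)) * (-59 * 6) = -248541.71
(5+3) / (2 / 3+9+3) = 12/19 = 0.63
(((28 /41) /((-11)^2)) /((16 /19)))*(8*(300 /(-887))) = -79800/4400407 = -0.02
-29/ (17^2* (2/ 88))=-1276/289 = -4.42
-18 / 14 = -9/7 = -1.29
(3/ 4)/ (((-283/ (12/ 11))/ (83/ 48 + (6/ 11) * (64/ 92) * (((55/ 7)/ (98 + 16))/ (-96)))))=-761571/152362672 = 0.00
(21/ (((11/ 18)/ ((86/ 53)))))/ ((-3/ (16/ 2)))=-86688/583 = -148.69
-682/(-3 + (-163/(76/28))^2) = -123101/650399 = -0.19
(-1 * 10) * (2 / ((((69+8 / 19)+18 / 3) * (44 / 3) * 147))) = -95/772387 = 0.00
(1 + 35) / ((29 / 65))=2340/29 = 80.69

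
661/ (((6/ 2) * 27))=661/81 = 8.16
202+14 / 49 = 1416/7 = 202.29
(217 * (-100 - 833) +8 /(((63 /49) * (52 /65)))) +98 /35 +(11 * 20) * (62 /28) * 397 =-9054.71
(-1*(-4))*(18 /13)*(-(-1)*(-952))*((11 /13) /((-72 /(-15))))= -929.47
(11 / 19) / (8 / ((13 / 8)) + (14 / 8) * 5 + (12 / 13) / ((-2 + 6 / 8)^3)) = 71500/1630257 = 0.04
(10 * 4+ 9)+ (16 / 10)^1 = 253/5 = 50.60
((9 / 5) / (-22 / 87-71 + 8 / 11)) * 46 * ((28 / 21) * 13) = -20.35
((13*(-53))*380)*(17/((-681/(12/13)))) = 1369520/227 = 6033.13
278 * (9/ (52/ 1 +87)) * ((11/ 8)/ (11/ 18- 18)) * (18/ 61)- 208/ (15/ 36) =-499.62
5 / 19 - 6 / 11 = -59/209 = -0.28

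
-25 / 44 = -0.57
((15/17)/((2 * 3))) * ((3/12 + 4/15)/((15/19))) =0.10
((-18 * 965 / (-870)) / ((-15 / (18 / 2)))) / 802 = -0.01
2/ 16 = 1/8 = 0.12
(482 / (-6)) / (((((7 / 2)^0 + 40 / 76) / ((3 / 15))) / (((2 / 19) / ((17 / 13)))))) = -6266/7395 = -0.85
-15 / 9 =-1.67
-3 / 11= -0.27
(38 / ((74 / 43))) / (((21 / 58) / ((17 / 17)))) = 47386/777 = 60.99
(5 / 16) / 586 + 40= 375045/9376 = 40.00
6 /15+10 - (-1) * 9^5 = 295297/5 = 59059.40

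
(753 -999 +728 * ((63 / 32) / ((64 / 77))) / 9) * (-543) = 7562361/256 = 29540.47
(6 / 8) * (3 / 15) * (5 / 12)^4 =125/27648 = 0.00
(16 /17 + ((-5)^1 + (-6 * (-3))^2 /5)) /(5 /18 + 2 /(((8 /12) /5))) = 92934/23375 = 3.98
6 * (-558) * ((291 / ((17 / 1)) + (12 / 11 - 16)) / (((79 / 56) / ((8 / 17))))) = -2466.58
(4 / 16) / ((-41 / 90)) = -45/82 = -0.55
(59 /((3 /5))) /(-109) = -295/327 = -0.90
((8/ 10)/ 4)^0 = 1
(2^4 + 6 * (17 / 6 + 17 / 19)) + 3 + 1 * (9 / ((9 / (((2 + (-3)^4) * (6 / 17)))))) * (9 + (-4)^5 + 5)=-9543258/323 = -29545.69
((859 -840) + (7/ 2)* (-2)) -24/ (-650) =12.04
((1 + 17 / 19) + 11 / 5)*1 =389/95 = 4.09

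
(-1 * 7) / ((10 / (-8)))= 28/5 = 5.60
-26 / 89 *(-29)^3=634114/89 = 7124.88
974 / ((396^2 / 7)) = 3409/78408 = 0.04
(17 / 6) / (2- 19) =-0.17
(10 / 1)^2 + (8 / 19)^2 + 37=49521/361 = 137.18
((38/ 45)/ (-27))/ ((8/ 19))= -361/4860 = -0.07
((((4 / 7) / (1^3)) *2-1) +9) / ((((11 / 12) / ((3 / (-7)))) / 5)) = -11520/539 = -21.37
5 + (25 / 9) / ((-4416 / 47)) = 197545/39744 = 4.97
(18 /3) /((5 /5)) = 6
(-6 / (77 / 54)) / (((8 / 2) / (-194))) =15714/77 = 204.08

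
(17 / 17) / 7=1/7 = 0.14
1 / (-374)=-1/374 = 0.00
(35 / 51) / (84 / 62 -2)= -217/204 = -1.06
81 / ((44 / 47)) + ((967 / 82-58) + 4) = 79945/1804 = 44.32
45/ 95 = 9/19 = 0.47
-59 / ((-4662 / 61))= 3599/4662 = 0.77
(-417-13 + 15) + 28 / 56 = -829/2 = -414.50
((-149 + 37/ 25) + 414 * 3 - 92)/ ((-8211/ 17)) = -2.08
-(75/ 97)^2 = -5625/9409 = -0.60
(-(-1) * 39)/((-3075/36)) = -468/1025 = -0.46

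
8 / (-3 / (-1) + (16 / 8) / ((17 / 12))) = 136/75 = 1.81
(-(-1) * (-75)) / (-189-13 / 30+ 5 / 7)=15750/39631 = 0.40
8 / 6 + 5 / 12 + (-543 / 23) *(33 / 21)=-22765/644 = -35.35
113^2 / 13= 12769/13 = 982.23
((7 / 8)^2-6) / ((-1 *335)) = 1/64 = 0.02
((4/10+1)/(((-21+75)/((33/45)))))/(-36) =-77/145800 = 0.00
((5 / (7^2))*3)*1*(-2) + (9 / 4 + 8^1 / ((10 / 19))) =16501/980 = 16.84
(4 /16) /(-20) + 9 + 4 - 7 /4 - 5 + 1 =579/80 = 7.24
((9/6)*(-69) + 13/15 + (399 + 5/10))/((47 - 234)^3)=-4453/98088045 = 0.00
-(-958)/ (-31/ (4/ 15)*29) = -3832/13485 = -0.28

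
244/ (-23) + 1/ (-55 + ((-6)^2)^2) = -302781/28543 = -10.61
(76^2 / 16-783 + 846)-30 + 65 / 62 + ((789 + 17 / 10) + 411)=1596.75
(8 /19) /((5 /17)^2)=2312/475 = 4.87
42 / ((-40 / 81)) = -1701/20 = -85.05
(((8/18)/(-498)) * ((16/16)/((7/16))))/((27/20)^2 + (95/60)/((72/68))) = -12800/20818973 = 0.00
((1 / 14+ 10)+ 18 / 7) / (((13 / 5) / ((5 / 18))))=1475/1092 = 1.35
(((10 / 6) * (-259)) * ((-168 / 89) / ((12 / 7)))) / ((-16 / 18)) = -190365/356 = -534.73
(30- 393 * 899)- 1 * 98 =-353375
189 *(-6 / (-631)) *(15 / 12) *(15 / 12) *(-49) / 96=-231525/161536 = -1.43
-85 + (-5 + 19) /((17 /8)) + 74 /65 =-77.27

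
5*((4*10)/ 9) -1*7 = 137/9 = 15.22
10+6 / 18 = 31/3 = 10.33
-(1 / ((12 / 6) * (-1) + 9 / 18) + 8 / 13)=2/39 = 0.05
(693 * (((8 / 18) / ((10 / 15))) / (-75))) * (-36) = 5544/25 = 221.76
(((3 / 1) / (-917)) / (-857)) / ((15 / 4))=4/3929345 = 0.00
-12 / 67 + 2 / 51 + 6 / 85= -1184/17085 = -0.07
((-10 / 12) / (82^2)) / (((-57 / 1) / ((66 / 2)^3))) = 19965/255512 = 0.08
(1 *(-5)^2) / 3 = 25/3 = 8.33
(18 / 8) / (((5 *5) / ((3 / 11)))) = 27/1100 = 0.02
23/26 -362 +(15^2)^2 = 1306861/26 = 50263.88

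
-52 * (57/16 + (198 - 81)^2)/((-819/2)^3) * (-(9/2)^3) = -219081/231868 = -0.94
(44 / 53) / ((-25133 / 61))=-2684/1332049 = 0.00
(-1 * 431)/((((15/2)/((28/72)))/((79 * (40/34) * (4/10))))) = -1906744/2295 = -830.83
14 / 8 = 1.75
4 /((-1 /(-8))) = 32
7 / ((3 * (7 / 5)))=5/3 = 1.67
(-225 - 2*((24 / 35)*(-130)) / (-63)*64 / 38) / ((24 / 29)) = -18610373/67032 = -277.63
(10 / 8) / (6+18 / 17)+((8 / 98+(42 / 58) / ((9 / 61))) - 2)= 143999/45472 = 3.17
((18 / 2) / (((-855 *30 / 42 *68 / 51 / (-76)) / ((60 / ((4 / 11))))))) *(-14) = -9702/5 = -1940.40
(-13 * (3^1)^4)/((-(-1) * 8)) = -1053/8 = -131.62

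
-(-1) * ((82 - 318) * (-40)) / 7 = 9440/7 = 1348.57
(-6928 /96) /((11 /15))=-2165/22 = -98.41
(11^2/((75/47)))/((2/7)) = 39809/150 = 265.39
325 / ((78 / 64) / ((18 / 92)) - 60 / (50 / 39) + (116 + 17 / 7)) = 546000/130801 = 4.17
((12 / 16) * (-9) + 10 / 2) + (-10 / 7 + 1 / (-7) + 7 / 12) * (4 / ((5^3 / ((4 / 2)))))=-19039/10500 = -1.81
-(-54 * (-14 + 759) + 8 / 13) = 522982/13 = 40229.38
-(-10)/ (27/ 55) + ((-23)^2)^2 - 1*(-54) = 7557715/27 = 279915.37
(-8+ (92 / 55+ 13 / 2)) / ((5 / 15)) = 57/110 = 0.52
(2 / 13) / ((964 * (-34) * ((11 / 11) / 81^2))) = -6561/213044 = -0.03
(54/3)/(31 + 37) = 9/34 = 0.26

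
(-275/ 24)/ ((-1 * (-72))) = -275/1728 = -0.16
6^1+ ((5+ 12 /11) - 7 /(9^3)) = 96880/8019 = 12.08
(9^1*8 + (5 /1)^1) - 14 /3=217/3 = 72.33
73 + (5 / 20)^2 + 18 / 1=91.06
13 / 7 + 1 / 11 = 150/77 = 1.95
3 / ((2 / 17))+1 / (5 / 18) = 291/10 = 29.10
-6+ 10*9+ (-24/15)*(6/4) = 408/5 = 81.60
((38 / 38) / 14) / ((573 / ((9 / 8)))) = 3/21392 = 0.00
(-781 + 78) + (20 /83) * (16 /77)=-4492553/6391 = -702.95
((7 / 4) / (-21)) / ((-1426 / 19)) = 19/17112 = 0.00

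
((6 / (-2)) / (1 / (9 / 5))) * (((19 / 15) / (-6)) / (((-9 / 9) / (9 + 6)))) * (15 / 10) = -513/20 = -25.65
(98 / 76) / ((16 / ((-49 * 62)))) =-74431/304 = -244.84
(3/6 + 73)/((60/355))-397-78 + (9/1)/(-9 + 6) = -345/8 = -43.12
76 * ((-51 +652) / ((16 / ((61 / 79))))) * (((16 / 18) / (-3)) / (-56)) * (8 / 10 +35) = 417.53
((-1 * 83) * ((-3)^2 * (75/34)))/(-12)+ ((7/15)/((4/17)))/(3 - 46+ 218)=7003703/51000 = 137.33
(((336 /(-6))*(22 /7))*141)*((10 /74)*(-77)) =9554160/37 = 258220.54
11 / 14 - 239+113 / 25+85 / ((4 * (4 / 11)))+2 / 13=-6373747/36400 = -175.10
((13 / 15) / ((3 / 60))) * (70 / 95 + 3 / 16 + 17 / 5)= 28483/380 = 74.96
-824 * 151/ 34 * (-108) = 395229.18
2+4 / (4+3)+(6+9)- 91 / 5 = -22/35 = -0.63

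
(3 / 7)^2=9/49 = 0.18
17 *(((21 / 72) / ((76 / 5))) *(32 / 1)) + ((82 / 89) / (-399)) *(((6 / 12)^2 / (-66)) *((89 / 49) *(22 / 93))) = 113879471/10909458 = 10.44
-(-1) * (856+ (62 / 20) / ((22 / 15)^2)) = 830003/968 = 857.44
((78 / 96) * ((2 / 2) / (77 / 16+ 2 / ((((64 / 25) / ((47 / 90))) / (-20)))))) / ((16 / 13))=-1521/7712 = -0.20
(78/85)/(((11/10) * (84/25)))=325/1309 = 0.25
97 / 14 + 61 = 67.93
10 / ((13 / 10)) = 100/13 = 7.69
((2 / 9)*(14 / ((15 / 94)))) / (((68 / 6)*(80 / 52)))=4277/3825 = 1.12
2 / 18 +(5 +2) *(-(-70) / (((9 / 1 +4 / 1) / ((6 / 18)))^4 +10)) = 331123/2974437 = 0.11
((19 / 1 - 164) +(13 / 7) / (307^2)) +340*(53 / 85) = 44202794/659743 = 67.00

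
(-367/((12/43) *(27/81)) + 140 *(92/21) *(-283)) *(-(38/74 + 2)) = 66036913/148 = 446195.36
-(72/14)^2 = -1296/49 = -26.45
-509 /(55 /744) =-378696/55 = -6885.38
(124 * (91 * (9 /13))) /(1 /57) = 445284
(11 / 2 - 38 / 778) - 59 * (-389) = 17860119/778 = 22956.45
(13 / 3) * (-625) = -8125/3 = -2708.33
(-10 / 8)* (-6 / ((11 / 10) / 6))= 450/11 = 40.91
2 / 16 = 1/8 = 0.12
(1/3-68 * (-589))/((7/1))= 120157/21 = 5721.76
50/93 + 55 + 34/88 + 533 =588.92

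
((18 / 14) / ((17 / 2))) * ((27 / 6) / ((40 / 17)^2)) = 0.12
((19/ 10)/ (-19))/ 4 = -1/40 = -0.02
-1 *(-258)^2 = -66564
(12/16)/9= 1/12 = 0.08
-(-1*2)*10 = 20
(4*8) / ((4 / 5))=40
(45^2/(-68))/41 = -2025/2788 = -0.73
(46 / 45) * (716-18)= 32108/45 = 713.51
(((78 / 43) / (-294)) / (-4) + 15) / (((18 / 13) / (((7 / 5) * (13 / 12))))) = 21367177/1300320 = 16.43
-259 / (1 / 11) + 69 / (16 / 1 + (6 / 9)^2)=-421031/148 = -2844.80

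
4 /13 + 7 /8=123/104 = 1.18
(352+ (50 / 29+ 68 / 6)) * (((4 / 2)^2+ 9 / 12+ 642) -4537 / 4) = -5161000/29 = -177965.52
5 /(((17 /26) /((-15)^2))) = 29250/17 = 1720.59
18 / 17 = 1.06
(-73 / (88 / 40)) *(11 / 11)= -365/11 = -33.18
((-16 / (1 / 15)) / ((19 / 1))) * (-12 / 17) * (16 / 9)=15.85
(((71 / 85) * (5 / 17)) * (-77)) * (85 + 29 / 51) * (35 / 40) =-41751479/29478 = -1416.36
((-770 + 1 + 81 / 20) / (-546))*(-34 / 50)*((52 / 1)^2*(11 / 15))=-74383738/39375 = -1889.11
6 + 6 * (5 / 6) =11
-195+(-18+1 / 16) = -3407/16 = -212.94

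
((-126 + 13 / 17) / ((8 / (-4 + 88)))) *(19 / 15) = -283157/170 = -1665.63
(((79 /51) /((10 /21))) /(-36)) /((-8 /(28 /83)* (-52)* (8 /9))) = -3871/46958080 = 0.00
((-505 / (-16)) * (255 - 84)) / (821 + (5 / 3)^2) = 777195/118624 = 6.55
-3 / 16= -0.19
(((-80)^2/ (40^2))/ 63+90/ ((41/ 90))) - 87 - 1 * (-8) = 306407/2583 = 118.62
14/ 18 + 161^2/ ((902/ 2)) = 236446/4059 = 58.25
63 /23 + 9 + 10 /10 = 293/23 = 12.74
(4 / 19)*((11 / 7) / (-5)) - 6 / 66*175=-116859/7315 = -15.98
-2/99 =-0.02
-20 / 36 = -0.56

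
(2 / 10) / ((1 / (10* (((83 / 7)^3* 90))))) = 102921660/343 = 300063.15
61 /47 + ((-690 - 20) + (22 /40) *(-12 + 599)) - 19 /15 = -218335/564 = -387.12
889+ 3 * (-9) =862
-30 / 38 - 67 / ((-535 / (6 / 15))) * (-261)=-704631/50825 = -13.86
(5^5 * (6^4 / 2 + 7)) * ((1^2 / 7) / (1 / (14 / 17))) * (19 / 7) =653623.95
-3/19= -0.16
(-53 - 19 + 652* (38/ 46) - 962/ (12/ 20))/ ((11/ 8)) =-627472/759 = -826.71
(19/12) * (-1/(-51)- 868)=-841073/612 = -1374.30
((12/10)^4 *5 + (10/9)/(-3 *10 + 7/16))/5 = 5497072/2660625 = 2.07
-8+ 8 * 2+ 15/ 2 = 15.50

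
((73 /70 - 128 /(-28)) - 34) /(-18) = 1987/1260 = 1.58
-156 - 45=-201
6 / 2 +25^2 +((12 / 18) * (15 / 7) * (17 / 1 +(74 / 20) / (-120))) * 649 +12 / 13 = 25524353/1560 = 16361.76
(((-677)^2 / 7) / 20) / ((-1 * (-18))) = 458329/2520 = 181.88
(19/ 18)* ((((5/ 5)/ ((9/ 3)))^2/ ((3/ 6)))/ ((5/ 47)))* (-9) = -893/45 = -19.84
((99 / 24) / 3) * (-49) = -539/8 = -67.38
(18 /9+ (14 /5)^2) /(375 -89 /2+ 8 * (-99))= -492/23075 = -0.02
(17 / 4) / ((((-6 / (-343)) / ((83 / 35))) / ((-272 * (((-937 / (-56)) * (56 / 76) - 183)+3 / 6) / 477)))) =562998877/10070 = 55908.53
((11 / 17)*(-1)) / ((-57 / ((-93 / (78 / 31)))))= -10571/25194 = -0.42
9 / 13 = 0.69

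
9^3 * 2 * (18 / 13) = 26244/13 = 2018.77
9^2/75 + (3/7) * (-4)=-111/175 = -0.63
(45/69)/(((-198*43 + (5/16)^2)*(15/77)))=-19712/50129857 = 0.00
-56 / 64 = -7/8 = -0.88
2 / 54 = 1/27 = 0.04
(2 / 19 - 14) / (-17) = 264/323 = 0.82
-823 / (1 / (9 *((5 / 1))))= -37035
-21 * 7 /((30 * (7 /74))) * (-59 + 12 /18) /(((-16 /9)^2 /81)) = 19825155/256 = 77442.01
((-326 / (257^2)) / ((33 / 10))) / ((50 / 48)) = -5216/3632695 = 0.00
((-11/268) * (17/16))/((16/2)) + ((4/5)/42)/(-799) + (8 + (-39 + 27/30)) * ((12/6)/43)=-808972937/575586816 = -1.41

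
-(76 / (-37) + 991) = -988.95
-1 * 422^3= -75151448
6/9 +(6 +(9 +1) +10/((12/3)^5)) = 25615/1536 = 16.68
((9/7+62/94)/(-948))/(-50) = 16/389865 = 0.00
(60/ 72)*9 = 15/2 = 7.50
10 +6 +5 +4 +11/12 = 311/12 = 25.92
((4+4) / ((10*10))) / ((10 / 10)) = 2/25 = 0.08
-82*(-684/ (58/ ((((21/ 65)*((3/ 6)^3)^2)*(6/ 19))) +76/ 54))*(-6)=-1673784/180967 = -9.25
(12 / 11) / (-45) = -4/165 = -0.02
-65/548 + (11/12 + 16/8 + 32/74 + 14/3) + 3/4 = 525989/60828 = 8.65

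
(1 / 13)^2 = 1/169 = 0.01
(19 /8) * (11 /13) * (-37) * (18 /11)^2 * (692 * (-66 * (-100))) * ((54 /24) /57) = -466632900/13 = -35894838.46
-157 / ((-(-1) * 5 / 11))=-1727/5 = -345.40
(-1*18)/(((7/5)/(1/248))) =-45/868 = -0.05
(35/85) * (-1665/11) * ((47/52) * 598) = -12599055/374 = -33687.31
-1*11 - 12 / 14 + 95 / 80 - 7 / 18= -11147/1008 = -11.06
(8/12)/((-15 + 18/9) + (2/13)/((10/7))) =-65/1257 = -0.05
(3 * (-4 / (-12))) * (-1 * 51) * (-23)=1173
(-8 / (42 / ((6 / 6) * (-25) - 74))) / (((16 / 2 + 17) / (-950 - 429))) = -26004/25 = -1040.16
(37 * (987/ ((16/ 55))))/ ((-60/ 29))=-3883187/64 = -60674.80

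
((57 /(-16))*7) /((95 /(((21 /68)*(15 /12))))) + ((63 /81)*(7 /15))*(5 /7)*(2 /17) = -8323/117504 = -0.07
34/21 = 1.62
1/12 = 0.08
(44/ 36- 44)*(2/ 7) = -12.22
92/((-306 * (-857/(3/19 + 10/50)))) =92/732735 = 0.00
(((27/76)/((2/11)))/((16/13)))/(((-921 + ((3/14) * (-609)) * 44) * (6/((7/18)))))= -1001/64817664 = 0.00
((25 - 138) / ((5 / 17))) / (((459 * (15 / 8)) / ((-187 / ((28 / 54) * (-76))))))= -21131/9975 = -2.12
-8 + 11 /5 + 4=-9/5 = -1.80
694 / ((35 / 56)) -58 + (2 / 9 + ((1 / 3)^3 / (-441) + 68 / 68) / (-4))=1052.37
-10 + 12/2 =-4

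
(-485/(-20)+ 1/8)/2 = 12.19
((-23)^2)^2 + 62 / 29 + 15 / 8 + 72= 64940747/232 = 279917.01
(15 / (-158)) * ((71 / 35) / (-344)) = 213/380464 = 0.00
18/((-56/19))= -6.11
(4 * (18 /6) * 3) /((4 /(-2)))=-18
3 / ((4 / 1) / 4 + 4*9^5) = 3/236197 = 0.00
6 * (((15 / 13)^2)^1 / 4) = 2.00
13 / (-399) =-13/399 = -0.03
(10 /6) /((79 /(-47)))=-0.99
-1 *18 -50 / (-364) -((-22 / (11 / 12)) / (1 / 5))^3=314492749/182 = 1727982.14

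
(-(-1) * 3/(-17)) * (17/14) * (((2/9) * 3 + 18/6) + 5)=-13/7 = -1.86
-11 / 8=-1.38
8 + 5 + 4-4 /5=81/5 = 16.20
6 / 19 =0.32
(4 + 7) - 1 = 10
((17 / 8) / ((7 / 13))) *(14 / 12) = 4.60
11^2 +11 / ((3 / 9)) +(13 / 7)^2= 7715/49 = 157.45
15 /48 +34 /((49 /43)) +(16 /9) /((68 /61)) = 3807757/119952 = 31.74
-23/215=-0.11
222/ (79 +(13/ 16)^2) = 56832/20393 = 2.79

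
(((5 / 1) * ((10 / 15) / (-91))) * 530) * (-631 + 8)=471700/39 = 12094.87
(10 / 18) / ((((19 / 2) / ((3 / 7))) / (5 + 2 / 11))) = 10/77 = 0.13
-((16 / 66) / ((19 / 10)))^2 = -6400/393129 = -0.02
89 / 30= 2.97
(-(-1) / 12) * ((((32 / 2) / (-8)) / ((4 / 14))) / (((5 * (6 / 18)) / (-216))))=378/5 = 75.60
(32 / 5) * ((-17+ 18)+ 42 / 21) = 96/5 = 19.20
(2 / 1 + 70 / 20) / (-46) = -11/92 = -0.12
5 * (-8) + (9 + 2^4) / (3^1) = -31.67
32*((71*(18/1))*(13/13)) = 40896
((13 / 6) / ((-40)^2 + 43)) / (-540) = -13/5323320 = 0.00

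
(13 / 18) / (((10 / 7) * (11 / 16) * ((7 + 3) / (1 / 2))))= 91/2475 = 0.04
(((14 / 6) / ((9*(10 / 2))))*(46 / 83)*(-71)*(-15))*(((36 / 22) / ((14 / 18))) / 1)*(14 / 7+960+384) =79128648/913 = 86668.84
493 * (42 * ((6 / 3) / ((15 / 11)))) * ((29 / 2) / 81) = 2201738/405 = 5436.39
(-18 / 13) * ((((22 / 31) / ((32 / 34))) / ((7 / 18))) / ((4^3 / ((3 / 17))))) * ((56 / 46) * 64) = -5346/9269 = -0.58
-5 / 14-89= -1251/14 = -89.36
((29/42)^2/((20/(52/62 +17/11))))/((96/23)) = 5241953/384975360 = 0.01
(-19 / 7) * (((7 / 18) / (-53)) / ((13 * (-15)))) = -19/186030 = 0.00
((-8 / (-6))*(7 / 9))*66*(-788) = -53934.22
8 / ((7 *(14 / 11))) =44/49 = 0.90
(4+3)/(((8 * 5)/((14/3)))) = 49/60 = 0.82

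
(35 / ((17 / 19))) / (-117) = -665/1989 = -0.33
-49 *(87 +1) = -4312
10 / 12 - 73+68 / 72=-641/9 = -71.22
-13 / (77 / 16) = -2.70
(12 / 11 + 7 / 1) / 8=89/88 = 1.01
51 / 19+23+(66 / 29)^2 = 493172/15979 = 30.86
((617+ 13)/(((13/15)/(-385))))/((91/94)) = -48856500/169 = -289091.72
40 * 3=120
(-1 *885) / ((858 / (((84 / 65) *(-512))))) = 1268736/1859 = 682.48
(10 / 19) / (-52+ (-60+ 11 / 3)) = -6/1235 = 0.00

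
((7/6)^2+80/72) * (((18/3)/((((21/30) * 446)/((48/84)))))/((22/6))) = 890/120197 = 0.01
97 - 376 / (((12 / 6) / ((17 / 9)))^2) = -19309/81 = -238.38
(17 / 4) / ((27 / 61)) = 1037/108 = 9.60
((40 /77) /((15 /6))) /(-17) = -16/1309 = -0.01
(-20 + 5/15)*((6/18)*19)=-1121/9 = -124.56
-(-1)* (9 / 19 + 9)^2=32400/361 = 89.75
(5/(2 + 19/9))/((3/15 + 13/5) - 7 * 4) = -25/518 = -0.05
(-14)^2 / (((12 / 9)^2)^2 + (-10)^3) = -3969/20186 = -0.20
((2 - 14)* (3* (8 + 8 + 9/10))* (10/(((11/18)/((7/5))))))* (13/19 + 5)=-82791072/1045 = -79225.91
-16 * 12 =-192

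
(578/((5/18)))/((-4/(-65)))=33813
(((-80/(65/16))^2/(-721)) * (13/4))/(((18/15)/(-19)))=778240/28119 = 27.68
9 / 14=0.64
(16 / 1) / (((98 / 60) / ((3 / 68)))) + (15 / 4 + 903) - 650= 856931/3332 = 257.18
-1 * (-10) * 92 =920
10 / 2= 5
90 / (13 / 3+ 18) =270/67 = 4.03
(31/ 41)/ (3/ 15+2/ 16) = 2.33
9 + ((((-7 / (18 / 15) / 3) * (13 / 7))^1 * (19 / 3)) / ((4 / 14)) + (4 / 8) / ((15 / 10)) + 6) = -6989/108 = -64.71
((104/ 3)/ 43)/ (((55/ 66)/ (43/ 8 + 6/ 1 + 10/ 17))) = 42302/3655 = 11.57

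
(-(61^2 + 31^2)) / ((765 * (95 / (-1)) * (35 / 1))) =4682/2543625 = 0.00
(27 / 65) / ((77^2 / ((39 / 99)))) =9/326095 = 0.00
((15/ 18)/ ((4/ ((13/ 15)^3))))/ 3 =2197/48600 = 0.05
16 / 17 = 0.94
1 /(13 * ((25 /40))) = 8/65 = 0.12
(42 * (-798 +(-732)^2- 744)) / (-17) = -22439844/17 = -1319990.82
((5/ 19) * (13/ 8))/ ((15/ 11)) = 143/456 = 0.31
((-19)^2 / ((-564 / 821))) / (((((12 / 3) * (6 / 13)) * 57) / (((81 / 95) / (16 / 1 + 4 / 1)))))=-32019/150400 = -0.21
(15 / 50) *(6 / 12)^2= 3/40 = 0.08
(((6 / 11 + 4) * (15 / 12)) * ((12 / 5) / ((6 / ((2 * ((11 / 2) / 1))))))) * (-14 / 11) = -31.82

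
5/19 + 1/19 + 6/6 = 25/19 = 1.32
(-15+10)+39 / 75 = -112/25 = -4.48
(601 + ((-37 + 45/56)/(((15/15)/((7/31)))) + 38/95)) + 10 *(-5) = 673601/1240 = 543.23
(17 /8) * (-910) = -7735/4 = -1933.75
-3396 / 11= -308.73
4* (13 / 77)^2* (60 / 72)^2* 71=299975/53361 = 5.62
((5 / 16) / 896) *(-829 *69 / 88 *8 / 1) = -286005/157696 = -1.81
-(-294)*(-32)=-9408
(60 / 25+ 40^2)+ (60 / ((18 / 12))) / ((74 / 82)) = 304644/185 = 1646.72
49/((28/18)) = 63/2 = 31.50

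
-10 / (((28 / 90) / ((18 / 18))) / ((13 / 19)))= -21.99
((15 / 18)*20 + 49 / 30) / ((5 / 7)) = 1281/50 = 25.62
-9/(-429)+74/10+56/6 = 35938/2145 = 16.75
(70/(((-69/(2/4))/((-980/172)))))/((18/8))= 34300/26703 = 1.28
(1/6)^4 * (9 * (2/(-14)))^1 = -1/1008 = 0.00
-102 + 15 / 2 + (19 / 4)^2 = -1151/16 = -71.94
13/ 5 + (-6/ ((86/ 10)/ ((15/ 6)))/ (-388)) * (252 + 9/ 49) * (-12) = -11244698/1021895 = -11.00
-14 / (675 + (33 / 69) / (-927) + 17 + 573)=-149247/13485527 = -0.01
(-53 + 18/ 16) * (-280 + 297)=-881.88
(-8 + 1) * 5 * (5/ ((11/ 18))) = -3150/11 = -286.36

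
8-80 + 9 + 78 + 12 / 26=201/13 = 15.46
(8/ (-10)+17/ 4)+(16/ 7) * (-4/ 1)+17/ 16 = -2593/560 = -4.63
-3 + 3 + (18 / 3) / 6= 1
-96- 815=-911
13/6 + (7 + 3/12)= 113/12 = 9.42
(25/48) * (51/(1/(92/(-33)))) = -9775/132 = -74.05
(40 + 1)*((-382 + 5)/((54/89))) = -1375673/54 = -25475.43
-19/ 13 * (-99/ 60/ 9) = 209/780 = 0.27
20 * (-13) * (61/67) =-15860/67 = -236.72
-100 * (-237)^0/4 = -25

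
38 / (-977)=-38/977 = -0.04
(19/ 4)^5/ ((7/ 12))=7428297/1792 = 4145.26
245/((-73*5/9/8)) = -3528/73 = -48.33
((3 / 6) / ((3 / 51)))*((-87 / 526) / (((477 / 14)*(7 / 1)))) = -493/83634 = -0.01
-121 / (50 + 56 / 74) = -4477/1878 = -2.38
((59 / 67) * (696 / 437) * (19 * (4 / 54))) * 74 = 2025824/13869 = 146.07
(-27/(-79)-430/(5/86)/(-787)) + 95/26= 21650293/1616498 = 13.39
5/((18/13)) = 65/18 = 3.61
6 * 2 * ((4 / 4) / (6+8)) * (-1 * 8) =-48/7 = -6.86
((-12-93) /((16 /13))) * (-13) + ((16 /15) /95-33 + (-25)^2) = 38784481/22800 = 1701.07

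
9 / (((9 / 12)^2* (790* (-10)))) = -4/1975 = 0.00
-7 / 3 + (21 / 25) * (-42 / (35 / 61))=-63.82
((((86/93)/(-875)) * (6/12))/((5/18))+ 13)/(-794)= -1762867/107686250 = -0.02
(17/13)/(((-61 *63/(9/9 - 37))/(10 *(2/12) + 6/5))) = 2924/83265 = 0.04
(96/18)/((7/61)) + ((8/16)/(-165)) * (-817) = 37693/770 = 48.95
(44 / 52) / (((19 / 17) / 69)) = 12903/247 = 52.24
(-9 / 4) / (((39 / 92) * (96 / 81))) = -1863/416 = -4.48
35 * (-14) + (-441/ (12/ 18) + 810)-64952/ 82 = -92955/82 = -1133.60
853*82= 69946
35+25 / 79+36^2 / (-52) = 10674/1027 = 10.39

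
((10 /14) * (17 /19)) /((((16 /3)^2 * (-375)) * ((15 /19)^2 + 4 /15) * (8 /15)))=-8721/69085184 = 0.00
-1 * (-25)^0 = -1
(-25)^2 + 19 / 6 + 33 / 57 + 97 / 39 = 311829/494 = 631.23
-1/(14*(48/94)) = -47/336 = -0.14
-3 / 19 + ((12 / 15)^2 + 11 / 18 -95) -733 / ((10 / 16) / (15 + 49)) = -642559063/8550 = -75153.11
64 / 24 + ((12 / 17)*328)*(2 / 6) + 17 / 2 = 9011/102 = 88.34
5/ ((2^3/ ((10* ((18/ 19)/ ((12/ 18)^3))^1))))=6075/304 = 19.98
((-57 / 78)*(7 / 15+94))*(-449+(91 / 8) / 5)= 37006699/1200 = 30838.92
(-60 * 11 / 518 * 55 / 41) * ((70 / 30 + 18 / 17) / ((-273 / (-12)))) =-4186600/16427593 = -0.25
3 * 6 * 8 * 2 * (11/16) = 198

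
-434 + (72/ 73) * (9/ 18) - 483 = -66905/73 = -916.51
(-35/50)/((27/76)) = -266/135 = -1.97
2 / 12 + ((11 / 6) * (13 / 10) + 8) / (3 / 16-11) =-1373/1730 = -0.79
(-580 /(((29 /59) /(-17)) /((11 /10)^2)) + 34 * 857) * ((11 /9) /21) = 2937583/945 = 3108.55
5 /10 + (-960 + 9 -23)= -973.50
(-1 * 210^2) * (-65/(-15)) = -191100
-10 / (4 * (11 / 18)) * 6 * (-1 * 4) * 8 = 8640/11 = 785.45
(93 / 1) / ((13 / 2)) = 186/13 = 14.31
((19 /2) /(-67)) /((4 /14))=-0.50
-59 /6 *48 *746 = -352112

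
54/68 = 27/34 = 0.79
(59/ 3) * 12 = 236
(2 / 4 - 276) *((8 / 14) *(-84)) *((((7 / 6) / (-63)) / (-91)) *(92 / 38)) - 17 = -8587/819 = -10.48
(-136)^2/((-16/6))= -6936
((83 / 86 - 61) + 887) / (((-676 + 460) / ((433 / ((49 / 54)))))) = -30794527/16856 = -1826.92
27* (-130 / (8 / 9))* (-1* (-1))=-15795/4 = -3948.75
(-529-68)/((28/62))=-18507/14 = -1321.93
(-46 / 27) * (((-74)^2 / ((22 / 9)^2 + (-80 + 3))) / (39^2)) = 251896/2916771 = 0.09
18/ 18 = 1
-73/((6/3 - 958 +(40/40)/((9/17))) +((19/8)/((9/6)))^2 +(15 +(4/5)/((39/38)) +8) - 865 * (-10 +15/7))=-1594320/128170309 = -0.01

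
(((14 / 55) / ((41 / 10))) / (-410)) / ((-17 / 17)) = 14/92455 = 0.00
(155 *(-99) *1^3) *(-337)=5171265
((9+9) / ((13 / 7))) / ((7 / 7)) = 126/13 = 9.69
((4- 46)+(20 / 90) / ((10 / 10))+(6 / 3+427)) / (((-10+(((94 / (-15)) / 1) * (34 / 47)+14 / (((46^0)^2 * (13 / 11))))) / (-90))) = 3397875/262 = 12968.99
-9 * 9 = -81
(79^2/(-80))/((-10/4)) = 6241/200 = 31.20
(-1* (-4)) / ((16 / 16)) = 4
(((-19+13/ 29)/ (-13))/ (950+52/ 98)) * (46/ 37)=303163/162422156 = 0.00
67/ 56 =1.20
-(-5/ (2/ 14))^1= 35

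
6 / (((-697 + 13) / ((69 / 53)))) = -23/2014 = -0.01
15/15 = 1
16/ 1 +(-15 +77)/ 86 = 719/43 = 16.72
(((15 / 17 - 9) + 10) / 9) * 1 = 32/153 = 0.21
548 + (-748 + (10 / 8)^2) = -3175/16 = -198.44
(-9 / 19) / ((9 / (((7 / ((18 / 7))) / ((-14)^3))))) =1/19152 = 0.00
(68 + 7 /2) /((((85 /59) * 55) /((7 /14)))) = 767/1700 = 0.45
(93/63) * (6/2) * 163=5053/7 = 721.86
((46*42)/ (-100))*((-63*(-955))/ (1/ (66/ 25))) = -383587974/125 = -3068703.79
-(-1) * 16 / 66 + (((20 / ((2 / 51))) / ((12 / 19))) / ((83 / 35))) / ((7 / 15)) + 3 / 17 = 67990135/93126 = 730.09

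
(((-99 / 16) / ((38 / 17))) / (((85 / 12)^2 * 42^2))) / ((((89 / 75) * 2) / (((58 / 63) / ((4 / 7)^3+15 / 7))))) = -957/183750824 = 0.00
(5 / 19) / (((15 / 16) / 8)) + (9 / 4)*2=769/114 = 6.75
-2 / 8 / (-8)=1/32 = 0.03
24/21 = 8/7 = 1.14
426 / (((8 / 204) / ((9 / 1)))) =97767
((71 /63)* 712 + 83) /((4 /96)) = 446248/21 = 21249.90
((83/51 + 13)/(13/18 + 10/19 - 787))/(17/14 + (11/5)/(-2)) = -744135/4568359 = -0.16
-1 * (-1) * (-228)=-228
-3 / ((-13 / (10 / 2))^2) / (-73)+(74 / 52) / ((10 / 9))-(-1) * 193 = 47938337/246740 = 194.29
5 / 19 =0.26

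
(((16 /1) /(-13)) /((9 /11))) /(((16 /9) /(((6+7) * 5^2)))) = -275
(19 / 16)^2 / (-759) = -361/194304 = 0.00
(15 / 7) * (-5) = -75/7 = -10.71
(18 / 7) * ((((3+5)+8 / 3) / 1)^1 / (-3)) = -64/7 = -9.14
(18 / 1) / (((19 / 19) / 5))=90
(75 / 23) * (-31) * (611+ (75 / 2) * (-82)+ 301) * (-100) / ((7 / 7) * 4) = -125724375/23 = -5466277.17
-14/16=-7/8 = -0.88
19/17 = 1.12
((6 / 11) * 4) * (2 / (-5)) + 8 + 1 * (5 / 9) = 3803/495 = 7.68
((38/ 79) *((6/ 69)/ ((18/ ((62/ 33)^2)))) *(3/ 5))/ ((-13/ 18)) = -292144/42872115 = -0.01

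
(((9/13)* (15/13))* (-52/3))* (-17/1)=3060/13 = 235.38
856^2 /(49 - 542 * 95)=-732736/51441 = -14.24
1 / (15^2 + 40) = 1/265 = 0.00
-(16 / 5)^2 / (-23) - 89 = -50919/575 = -88.55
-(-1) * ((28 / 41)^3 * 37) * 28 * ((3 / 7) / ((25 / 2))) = 19493376/1723025 = 11.31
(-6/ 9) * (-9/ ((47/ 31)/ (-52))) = -9672/47 = -205.79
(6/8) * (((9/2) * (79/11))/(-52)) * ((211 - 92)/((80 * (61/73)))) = -0.83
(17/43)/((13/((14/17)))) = 14/559 = 0.03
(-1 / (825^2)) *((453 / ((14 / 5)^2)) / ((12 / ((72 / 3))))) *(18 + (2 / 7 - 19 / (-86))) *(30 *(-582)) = 489546681/8923145 = 54.86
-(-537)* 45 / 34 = 24165/34 = 710.74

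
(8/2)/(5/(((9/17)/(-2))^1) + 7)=-36/107 = -0.34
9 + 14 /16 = 79/8 = 9.88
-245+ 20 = -225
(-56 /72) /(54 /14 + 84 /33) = -539/4437 = -0.12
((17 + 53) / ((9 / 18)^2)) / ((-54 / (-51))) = 2380/9 = 264.44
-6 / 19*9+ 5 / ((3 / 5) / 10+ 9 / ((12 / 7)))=-19174/10089 = -1.90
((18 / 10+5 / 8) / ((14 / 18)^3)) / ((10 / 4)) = 70713/34300 = 2.06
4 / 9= 0.44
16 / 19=0.84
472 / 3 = 157.33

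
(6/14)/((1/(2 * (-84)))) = -72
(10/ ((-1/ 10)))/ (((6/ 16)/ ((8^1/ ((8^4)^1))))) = -25/48 = -0.52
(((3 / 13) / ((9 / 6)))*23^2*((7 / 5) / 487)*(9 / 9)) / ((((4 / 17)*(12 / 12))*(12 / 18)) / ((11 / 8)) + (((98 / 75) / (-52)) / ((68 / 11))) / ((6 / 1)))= 997143840/483333377 = 2.06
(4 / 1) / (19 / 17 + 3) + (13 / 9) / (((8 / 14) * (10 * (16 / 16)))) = 617/504 = 1.22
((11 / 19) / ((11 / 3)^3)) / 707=27/1625393 = 0.00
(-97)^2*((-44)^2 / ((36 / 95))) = 432625820/9 = 48069535.56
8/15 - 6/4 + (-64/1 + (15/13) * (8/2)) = -23537/390 = -60.35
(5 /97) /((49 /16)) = 0.02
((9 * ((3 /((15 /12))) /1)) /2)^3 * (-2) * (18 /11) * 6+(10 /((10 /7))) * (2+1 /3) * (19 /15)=-305853991/12375 = -24715.47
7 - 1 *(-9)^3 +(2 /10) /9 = 33121/45 = 736.02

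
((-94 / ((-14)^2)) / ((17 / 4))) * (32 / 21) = -3008/17493 = -0.17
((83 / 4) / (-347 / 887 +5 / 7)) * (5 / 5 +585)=150996671/4012 = 37636.26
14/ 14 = 1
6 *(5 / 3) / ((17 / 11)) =110/17 = 6.47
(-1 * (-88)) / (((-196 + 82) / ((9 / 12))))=-11/19 = -0.58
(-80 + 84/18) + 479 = 1211/3 = 403.67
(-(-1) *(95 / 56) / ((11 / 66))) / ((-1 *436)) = -285/12208 = -0.02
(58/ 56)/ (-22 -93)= -29/3220 = -0.01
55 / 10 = 11/2 = 5.50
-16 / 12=-4/3 = -1.33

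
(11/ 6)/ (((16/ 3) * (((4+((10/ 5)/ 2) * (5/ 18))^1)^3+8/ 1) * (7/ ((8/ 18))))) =891/3522323 = 0.00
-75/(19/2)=-150/19 = -7.89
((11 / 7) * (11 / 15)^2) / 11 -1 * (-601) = 946696/1575 = 601.08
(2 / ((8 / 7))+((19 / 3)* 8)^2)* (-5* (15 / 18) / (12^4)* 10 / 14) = -11559875/31352832 = -0.37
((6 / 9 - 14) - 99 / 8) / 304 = -617/7296 = -0.08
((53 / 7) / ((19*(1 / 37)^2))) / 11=72557/1463 = 49.59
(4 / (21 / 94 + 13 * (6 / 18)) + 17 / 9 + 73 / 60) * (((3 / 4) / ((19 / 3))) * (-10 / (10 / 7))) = -1289897/390640 = -3.30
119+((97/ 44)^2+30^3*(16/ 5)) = 167510193/1936 = 86523.86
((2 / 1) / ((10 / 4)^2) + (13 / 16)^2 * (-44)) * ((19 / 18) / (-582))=97033/1862400 = 0.05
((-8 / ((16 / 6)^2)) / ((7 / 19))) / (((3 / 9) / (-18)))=4617/28 = 164.89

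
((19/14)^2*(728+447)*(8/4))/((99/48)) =3393400/1617 = 2098.58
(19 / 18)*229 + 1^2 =4369/18 = 242.72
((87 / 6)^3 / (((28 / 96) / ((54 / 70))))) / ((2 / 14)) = 1975509/35 = 56443.11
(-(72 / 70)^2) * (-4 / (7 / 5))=5184/1715 = 3.02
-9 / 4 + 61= 235/4 = 58.75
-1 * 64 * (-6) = 384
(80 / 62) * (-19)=-760/31 = -24.52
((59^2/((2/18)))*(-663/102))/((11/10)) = -185125.91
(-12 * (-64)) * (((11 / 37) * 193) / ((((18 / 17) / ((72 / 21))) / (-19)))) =-702186496/259 = -2711144.77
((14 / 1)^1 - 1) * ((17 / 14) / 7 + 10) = 12961/98 = 132.26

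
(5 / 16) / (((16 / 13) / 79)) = 20.06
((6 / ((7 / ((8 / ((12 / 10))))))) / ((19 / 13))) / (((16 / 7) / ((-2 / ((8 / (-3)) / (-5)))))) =-975/152 = -6.41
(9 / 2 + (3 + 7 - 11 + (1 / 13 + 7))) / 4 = 275/104 = 2.64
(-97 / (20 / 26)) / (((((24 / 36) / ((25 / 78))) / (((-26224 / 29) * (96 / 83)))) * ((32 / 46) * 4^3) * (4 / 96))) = 164547405/4814 = 34181.01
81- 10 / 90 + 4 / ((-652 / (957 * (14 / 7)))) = 101438/1467 = 69.15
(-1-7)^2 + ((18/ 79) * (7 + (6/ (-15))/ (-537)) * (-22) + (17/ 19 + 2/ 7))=282941513/9403765 = 30.09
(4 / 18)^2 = 4/81 = 0.05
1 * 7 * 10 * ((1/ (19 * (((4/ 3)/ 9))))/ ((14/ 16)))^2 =29160/2527 = 11.54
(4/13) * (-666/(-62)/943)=1332/380029 = 0.00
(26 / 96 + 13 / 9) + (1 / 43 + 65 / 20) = 30889/6192 = 4.99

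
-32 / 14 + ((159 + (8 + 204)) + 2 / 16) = 20655/56 = 368.84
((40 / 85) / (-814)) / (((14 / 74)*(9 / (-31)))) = 124/11781 = 0.01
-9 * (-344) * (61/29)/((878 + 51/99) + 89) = 6.73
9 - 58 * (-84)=4881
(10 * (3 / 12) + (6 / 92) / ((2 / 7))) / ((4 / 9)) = 2259/368 = 6.14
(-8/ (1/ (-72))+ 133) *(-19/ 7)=-13471/7 = -1924.43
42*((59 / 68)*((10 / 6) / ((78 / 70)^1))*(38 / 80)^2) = 1043651/84864 = 12.30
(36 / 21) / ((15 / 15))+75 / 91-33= -396/13 = -30.46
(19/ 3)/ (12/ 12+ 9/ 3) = 19/12 = 1.58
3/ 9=1/3 = 0.33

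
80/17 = 4.71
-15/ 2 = -7.50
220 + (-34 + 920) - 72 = 1034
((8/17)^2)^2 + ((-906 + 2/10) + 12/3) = -376575709/417605 = -901.75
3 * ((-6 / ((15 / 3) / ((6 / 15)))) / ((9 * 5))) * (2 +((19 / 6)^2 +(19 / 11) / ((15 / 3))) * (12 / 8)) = -23179/41250 = -0.56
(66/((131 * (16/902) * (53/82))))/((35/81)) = 49426443/486010 = 101.70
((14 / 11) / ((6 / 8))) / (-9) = -56/297 = -0.19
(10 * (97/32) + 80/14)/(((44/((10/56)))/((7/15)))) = 1345/19712 = 0.07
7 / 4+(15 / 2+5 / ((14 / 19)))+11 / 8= 975/56 = 17.41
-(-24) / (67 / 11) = 264/67 = 3.94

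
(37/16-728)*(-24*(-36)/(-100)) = 313497/50 = 6269.94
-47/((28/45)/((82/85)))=-17343/238 = -72.87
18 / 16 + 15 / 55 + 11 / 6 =853/264 = 3.23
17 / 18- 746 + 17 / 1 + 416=-5617/18 = -312.06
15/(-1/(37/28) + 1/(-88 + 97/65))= -1040255/53283 = -19.52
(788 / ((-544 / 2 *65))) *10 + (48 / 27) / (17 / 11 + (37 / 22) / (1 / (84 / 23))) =-1659269/7737210 = -0.21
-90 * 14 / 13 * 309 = -389340/13 = -29949.23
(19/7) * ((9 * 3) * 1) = 513/7 = 73.29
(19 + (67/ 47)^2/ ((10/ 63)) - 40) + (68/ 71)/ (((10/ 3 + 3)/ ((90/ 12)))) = -210483267/29799410 = -7.06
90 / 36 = 5/2 = 2.50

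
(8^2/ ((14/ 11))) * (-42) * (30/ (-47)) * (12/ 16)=47520/47 = 1011.06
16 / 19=0.84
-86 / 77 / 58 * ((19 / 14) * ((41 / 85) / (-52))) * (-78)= -100491/5314540 = -0.02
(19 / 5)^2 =14.44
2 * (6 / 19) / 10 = 6/95 = 0.06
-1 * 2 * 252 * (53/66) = -4452/11 = -404.73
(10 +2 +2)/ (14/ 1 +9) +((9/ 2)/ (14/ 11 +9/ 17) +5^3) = 128.11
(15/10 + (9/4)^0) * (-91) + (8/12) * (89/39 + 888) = 85649/234 = 366.02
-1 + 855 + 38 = 892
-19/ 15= -1.27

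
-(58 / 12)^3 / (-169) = 24389/36504 = 0.67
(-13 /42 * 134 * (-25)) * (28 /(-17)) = -87100/51 = -1707.84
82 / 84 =41/42 = 0.98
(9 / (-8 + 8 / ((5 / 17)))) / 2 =15/64 = 0.23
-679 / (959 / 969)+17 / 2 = -185657/274 = -677.58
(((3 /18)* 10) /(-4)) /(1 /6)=-5/2 = -2.50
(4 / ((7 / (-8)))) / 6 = -16/21 = -0.76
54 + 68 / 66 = 1816/33 = 55.03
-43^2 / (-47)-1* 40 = -31/47 = -0.66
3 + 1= 4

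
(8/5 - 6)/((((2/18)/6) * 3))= -396/5 = -79.20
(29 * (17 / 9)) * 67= 33031/9 = 3670.11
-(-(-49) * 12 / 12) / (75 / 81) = -52.92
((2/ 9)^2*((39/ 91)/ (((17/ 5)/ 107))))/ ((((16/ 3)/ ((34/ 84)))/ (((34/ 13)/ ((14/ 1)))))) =9095/963144 = 0.01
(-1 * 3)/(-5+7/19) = 57/88 = 0.65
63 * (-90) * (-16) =90720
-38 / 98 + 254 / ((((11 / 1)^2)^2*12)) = -1662851/4304454 = -0.39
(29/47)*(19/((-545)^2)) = 551/13960175 = 0.00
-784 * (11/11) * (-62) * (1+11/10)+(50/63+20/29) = 932485118/9135 = 102078.28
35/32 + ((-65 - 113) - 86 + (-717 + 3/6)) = -979.41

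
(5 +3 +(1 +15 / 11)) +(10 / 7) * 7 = 224/11 = 20.36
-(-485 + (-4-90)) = 579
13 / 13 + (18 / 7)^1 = 25/7 = 3.57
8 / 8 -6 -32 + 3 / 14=-515/14 = -36.79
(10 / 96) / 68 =5/3264 = 0.00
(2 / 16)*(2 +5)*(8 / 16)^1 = 7/16 = 0.44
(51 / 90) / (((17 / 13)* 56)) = 13/1680 = 0.01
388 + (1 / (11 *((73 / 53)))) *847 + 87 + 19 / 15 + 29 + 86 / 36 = 3702587/6570 = 563.56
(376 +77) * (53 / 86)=279.17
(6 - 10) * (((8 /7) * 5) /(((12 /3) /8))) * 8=-365.71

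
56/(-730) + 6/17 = 0.28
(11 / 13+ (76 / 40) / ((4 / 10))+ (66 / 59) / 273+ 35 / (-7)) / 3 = 4297/21476 = 0.20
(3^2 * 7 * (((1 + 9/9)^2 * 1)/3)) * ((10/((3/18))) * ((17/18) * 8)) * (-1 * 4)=-152320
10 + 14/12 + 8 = 115/6 = 19.17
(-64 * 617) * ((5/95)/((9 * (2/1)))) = -19744/171 = -115.46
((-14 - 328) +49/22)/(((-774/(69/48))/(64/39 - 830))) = -213623425/408672 = -522.73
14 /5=2.80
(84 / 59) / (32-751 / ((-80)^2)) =537600/12038891 = 0.04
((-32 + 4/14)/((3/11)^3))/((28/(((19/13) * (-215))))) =201173995/11466 = 17545.26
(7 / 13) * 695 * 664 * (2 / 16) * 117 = 3634155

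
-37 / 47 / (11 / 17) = -629/517 = -1.22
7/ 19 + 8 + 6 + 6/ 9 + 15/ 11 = 10282/627 = 16.40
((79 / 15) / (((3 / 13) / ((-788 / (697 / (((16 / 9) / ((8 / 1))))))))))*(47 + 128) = -56649320/56457 = -1003.41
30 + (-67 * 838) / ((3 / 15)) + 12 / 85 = -23859488/85 = -280699.86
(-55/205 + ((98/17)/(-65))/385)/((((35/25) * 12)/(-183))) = 40815039/13953940 = 2.92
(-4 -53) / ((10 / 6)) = -171/5 = -34.20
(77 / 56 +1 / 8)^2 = 9/4 = 2.25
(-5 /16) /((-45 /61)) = 0.42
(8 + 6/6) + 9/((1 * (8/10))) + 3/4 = 21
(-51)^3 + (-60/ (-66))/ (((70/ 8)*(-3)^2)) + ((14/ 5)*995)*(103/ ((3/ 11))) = 637233143/693 = 919528.34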